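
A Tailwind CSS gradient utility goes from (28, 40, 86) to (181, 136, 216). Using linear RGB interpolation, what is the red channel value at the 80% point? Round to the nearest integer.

150

R = 28 + 0.8 × (181 − 28) = 150.4 → 150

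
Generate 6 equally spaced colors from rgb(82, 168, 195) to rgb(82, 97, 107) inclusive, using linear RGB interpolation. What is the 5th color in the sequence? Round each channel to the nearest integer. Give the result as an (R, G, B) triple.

(82, 111, 125)

With 6 swatches and endpoints inclusive, swatch 5 sits at t = (5 − 1)/(6 − 1) = 4/5 ≈ 0.8.
R = 82 + 0.8 × (82 − 82) = 82 → 82
G = 168 + 0.8 × (97 − 168) = 111.2 → 111
B = 195 + 0.8 × (107 − 195) = 124.6 → 125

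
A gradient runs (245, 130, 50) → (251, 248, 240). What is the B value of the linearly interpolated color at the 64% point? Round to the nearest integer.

172

B = 50 + 0.64 × (240 − 50) = 171.6 → 172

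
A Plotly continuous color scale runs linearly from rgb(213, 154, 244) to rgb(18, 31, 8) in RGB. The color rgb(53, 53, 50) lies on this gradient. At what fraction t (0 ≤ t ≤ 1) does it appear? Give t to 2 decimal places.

0.82

Invert the lerp on the B channel (largest span, 236): t = (50 − 244) / (8 − 244) = -194/-236 = 0.82203.
Check on R: (53 − 213)/(18 − 213) = 0.8205 ✓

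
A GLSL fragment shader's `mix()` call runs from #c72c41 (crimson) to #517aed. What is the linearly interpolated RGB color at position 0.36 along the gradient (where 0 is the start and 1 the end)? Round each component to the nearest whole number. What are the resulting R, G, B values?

#c72c41 → (199, 44, 65); #517aed → (81, 122, 237).
R = 199 + 0.36 × (81 − 199) = 199 + 0.36 × -118 = 156.52 → 157
G = 44 + 0.36 × (122 − 44) = 44 + 0.36 × 78 = 72.08 → 72
B = 65 + 0.36 × (237 − 65) = 65 + 0.36 × 172 = 126.92 → 127

(157, 72, 127)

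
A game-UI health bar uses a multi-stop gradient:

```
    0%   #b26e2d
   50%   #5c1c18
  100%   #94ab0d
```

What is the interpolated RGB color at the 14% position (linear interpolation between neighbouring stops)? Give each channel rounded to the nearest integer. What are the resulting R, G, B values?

(154, 87, 39)

14% lies between the 0% and 50% stops, so the local fraction is t = (14 − 0)/(50 − 0) = 14/50 ≈ 0.28.
#b26e2d → (178, 110, 45); #5c1c18 → (92, 28, 24).
R = 178 + 0.28 × (92 − 178) = 153.92 → 154
G = 110 + 0.28 × (28 − 110) = 87.04 → 87
B = 45 + 0.28 × (24 − 45) = 39.12 → 39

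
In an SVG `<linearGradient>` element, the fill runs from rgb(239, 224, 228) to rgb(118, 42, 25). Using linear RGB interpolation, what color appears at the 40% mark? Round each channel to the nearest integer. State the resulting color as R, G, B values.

(191, 151, 147)

40% corresponds to t = 0.4.
R = 239 + 0.4 × (118 − 239) = 239 + 0.4 × -121 = 190.6 → 191
G = 224 + 0.4 × (42 − 224) = 224 + 0.4 × -182 = 151.2 → 151
B = 228 + 0.4 × (25 − 228) = 228 + 0.4 × -203 = 146.8 → 147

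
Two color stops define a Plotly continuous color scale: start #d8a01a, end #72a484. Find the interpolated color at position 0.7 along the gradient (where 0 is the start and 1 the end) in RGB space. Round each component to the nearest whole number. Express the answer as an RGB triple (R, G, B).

#d8a01a → (216, 160, 26); #72a484 → (114, 164, 132).
R = 216 + 0.7 × (114 − 216) = 216 + 0.7 × -102 = 144.6 → 145
G = 160 + 0.7 × (164 − 160) = 160 + 0.7 × 4 = 162.8 → 163
B = 26 + 0.7 × (132 − 26) = 26 + 0.7 × 106 = 100.2 → 100

(145, 163, 100)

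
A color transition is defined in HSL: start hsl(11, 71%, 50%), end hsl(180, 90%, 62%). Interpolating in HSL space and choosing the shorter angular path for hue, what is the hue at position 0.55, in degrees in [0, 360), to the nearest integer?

Hue arc: Δh = 180 − 11 = 169° (|Δh| ≤ 180, already the shorter path).
H = 11 + 0.55 × (169) = 103.95 → 104°

104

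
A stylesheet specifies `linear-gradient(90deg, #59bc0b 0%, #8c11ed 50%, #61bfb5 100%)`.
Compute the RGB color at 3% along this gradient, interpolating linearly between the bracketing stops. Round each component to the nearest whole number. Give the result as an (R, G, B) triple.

(92, 178, 25)

3% lies between the 0% and 50% stops, so the local fraction is t = (3 − 0)/(50 − 0) = 3/50 ≈ 0.06.
#59bc0b → (89, 188, 11); #8c11ed → (140, 17, 237).
R = 89 + 0.06 × (140 − 89) = 92.06 → 92
G = 188 + 0.06 × (17 − 188) = 177.74 → 178
B = 11 + 0.06 × (237 − 11) = 24.56 → 25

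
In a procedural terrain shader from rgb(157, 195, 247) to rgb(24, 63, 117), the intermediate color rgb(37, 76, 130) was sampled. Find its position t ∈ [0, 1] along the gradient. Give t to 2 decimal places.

0.90

Invert the lerp on the R channel (largest span, 133): t = (37 − 157) / (24 − 157) = -120/-133 = 0.90226.
Check on G: (76 − 195)/(63 − 195) = 0.9015 ✓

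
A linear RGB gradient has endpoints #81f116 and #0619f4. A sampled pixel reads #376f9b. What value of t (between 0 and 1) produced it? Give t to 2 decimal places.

0.60

Invert the lerp on the B channel (largest span, 222): t = (155 − 22) / (244 − 22) = 133/222 = 0.5991.
Check on R: (55 − 129)/(6 − 129) = 0.6016 ✓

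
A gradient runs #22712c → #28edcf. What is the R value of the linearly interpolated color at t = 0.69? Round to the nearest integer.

38

R₁ = 34 (from #22712c), R₂ = 40 (from #28edcf).
R = 34 + 0.69 × (40 − 34) = 38.14 → 38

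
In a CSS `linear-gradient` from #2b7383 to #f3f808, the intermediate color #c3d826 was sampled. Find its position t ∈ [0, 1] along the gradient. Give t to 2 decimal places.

Invert the lerp on the R channel (largest span, 200): t = (195 − 43) / (243 − 43) = 152/200 = 0.76.
Check on G: (216 − 115)/(248 − 115) = 0.7594 ✓

0.76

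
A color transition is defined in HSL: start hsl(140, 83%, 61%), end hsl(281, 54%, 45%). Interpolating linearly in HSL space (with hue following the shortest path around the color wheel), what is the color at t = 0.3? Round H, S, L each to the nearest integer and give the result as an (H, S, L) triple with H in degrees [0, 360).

(182, 74, 56)

Hue arc: Δh = 281 − 140 = 141° (|Δh| ≤ 180, already the shorter path).
H = 140 + 0.3 × (141) = 182.3 → 182°
S = 83 + 0.3 × (54 − 83) = 74.3 → 74%
L = 61 + 0.3 × (45 − 61) = 56.2 → 56%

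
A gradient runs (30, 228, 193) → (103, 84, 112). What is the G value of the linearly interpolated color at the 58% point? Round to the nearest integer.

G = 228 + 0.58 × (84 − 228) = 144.48 → 144

144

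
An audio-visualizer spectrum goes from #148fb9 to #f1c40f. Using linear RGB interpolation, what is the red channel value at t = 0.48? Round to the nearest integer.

126

R₁ = 20 (from #148fb9), R₂ = 241 (from #f1c40f).
R = 20 + 0.48 × (241 − 20) = 126.08 → 126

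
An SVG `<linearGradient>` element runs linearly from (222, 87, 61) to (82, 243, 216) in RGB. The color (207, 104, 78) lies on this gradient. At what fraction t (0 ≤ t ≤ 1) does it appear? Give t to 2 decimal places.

0.11

Invert the lerp on the G channel (largest span, 156): t = (104 − 87) / (243 − 87) = 17/156 = 0.10897.
Check on R: (207 − 222)/(82 − 222) = 0.1071 ✓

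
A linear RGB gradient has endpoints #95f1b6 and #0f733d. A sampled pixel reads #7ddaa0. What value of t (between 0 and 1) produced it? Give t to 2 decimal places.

0.18

Invert the lerp on the R channel (largest span, 134): t = (125 − 149) / (15 − 149) = -24/-134 = 0.1791.
Check on G: (218 − 241)/(115 − 241) = 0.1825 ✓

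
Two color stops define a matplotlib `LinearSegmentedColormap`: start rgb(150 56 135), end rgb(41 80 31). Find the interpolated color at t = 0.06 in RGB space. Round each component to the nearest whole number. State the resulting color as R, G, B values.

(143, 57, 129)

R = 150 + 0.06 × (41 − 150) = 150 + 0.06 × -109 = 143.46 → 143
G = 56 + 0.06 × (80 − 56) = 56 + 0.06 × 24 = 57.44 → 57
B = 135 + 0.06 × (31 − 135) = 135 + 0.06 × -104 = 128.76 → 129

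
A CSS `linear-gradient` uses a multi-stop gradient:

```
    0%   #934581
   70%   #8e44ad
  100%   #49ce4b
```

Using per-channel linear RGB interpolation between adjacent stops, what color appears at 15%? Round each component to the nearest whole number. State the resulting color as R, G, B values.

(146, 69, 138)

15% lies between the 0% and 70% stops, so the local fraction is t = (15 − 0)/(70 − 0) = 15/70 ≈ 0.2143.
#934581 → (147, 69, 129); #8e44ad → (142, 68, 173).
R = 147 + 0.2143 × (142 − 147) = 145.929 → 146
G = 69 + 0.2143 × (68 − 69) = 68.786 → 69
B = 129 + 0.2143 × (173 − 129) = 138.429 → 138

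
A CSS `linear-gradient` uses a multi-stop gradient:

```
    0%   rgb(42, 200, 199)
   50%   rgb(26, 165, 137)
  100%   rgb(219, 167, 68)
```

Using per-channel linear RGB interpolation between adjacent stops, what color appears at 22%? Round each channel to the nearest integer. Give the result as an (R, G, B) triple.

(35, 185, 172)

22% lies between the 0% and 50% stops, so the local fraction is t = (22 − 0)/(50 − 0) = 22/50 ≈ 0.44.
R = 42 + 0.44 × (26 − 42) = 34.96 → 35
G = 200 + 0.44 × (165 − 200) = 184.6 → 185
B = 199 + 0.44 × (137 − 199) = 171.72 → 172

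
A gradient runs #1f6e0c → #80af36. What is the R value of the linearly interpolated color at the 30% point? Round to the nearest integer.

R₁ = 31 (from #1f6e0c), R₂ = 128 (from #80af36).
R = 31 + 0.3 × (128 − 31) = 60.1 → 60

60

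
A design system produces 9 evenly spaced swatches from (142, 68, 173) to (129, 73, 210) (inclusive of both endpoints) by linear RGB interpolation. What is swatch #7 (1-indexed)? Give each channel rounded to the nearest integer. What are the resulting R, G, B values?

With 9 swatches and endpoints inclusive, swatch 7 sits at t = (7 − 1)/(9 − 1) = 6/8 ≈ 0.75.
R = 142 + 0.75 × (129 − 142) = 132.25 → 132
G = 68 + 0.75 × (73 − 68) = 71.75 → 72
B = 173 + 0.75 × (210 − 173) = 200.75 → 201

(132, 72, 201)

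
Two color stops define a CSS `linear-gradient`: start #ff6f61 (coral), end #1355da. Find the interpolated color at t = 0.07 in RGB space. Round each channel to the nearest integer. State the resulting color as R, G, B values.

(238, 109, 105)

#ff6f61 → (255, 111, 97); #1355da → (19, 85, 218).
R = 255 + 0.07 × (19 − 255) = 255 + 0.07 × -236 = 238.48 → 238
G = 111 + 0.07 × (85 − 111) = 111 + 0.07 × -26 = 109.18 → 109
B = 97 + 0.07 × (218 − 97) = 97 + 0.07 × 121 = 105.47 → 105
So the blended color is (238, 109, 105), about #ee6d69.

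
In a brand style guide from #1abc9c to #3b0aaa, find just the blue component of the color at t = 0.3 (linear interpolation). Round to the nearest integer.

B₁ = 156 (from #1abc9c), B₂ = 170 (from #3b0aaa).
B = 156 + 0.3 × (170 − 156) = 160.2 → 160

160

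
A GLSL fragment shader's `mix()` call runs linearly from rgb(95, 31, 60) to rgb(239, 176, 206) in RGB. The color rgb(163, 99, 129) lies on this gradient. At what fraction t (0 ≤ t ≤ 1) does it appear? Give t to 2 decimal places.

Invert the lerp on the B channel (largest span, 146): t = (129 − 60) / (206 − 60) = 69/146 = 0.4726.
Check on R: (163 − 95)/(239 − 95) = 0.4722 ✓

0.47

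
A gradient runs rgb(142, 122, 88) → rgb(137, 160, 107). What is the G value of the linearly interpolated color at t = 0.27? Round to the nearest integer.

G = 122 + 0.27 × (160 − 122) = 132.26 → 132

132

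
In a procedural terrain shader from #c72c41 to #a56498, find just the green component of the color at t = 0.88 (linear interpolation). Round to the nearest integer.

G₁ = 44 (from #c72c41), G₂ = 100 (from #a56498).
G = 44 + 0.88 × (100 − 44) = 93.28 → 93

93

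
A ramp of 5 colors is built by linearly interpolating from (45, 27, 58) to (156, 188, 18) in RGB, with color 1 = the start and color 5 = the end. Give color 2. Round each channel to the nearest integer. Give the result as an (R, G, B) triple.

(73, 67, 48)

With 5 swatches and endpoints inclusive, swatch 2 sits at t = (2 − 1)/(5 − 1) = 1/4 ≈ 0.25.
R = 45 + 0.25 × (156 − 45) = 72.75 → 73
G = 27 + 0.25 × (188 − 27) = 67.25 → 67
B = 58 + 0.25 × (18 − 58) = 48 → 48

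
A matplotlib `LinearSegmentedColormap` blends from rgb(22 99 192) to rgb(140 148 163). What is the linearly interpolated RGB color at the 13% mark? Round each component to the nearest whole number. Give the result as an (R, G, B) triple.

(37, 105, 188)

13% corresponds to t = 0.13.
R = 22 + 0.13 × (140 − 22) = 22 + 0.13 × 118 = 37.34 → 37
G = 99 + 0.13 × (148 − 99) = 99 + 0.13 × 49 = 105.37 → 105
B = 192 + 0.13 × (163 − 192) = 192 + 0.13 × -29 = 188.23 → 188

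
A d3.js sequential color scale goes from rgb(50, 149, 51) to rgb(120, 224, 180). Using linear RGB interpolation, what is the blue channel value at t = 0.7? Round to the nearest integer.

B = 51 + 0.7 × (180 − 51) = 141.3 → 141

141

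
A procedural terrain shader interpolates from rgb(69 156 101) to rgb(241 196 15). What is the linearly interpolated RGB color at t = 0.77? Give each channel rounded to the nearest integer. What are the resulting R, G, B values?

R = 69 + 0.77 × (241 − 69) = 69 + 0.77 × 172 = 201.44 → 201
G = 156 + 0.77 × (196 − 156) = 156 + 0.77 × 40 = 186.8 → 187
B = 101 + 0.77 × (15 − 101) = 101 + 0.77 × -86 = 34.78 → 35
So the blended color is (201, 187, 35), about #c9bb23.

(201, 187, 35)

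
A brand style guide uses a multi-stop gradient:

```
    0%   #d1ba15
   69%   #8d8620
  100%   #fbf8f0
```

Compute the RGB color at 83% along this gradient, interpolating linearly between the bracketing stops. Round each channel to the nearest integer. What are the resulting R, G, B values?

83% lies between the 69% and 100% stops, so the local fraction is t = (83 − 69)/(100 − 69) = 14/31 ≈ 0.4516.
#8d8620 → (141, 134, 32); #fbf8f0 → (251, 248, 240).
R = 141 + 0.4516 × (251 − 141) = 190.676 → 191
G = 134 + 0.4516 × (248 − 134) = 185.482 → 185
B = 32 + 0.4516 × (240 − 32) = 125.933 → 126

(191, 185, 126)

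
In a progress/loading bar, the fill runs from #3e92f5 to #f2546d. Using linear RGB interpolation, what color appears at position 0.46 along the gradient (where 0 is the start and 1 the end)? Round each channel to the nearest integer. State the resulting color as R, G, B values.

#3e92f5 → (62, 146, 245); #f2546d → (242, 84, 109).
R = 62 + 0.46 × (242 − 62) = 62 + 0.46 × 180 = 144.8 → 145
G = 146 + 0.46 × (84 − 146) = 146 + 0.46 × -62 = 117.48 → 117
B = 245 + 0.46 × (109 − 245) = 245 + 0.46 × -136 = 182.44 → 182
So the blended color is (145, 117, 182), about #9175b6.

(145, 117, 182)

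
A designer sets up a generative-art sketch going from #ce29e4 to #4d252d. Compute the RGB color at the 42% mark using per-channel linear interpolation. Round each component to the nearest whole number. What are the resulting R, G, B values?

#ce29e4 → (206, 41, 228); #4d252d → (77, 37, 45).
42% corresponds to t = 0.42.
R = 206 + 0.42 × (77 − 206) = 206 + 0.42 × -129 = 151.82 → 152
G = 41 + 0.42 × (37 − 41) = 41 + 0.42 × -4 = 39.32 → 39
B = 228 + 0.42 × (45 − 228) = 228 + 0.42 × -183 = 151.14 → 151
So the blended color is (152, 39, 151), about #982797.

(152, 39, 151)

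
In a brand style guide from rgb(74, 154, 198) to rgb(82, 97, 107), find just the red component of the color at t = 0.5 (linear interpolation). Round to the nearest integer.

78

R = 74 + 0.5 × (82 − 74) = 78 → 78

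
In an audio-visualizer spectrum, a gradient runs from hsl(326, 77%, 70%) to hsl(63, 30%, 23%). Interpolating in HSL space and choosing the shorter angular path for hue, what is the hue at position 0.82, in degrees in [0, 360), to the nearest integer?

46

Hue: 63 − 326 = -263°, but |-263| > 180 so the shorter arc goes the other way: Δh = -263 + 360 = 97°.
H = 326 + 0.82 × (97) = 405.54 → 406 → 406 mod 360 = 46°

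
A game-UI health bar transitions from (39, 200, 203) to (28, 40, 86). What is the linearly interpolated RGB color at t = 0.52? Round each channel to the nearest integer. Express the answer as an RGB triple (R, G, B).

(33, 117, 142)

R = 39 + 0.52 × (28 − 39) = 39 + 0.52 × -11 = 33.28 → 33
G = 200 + 0.52 × (40 − 200) = 200 + 0.52 × -160 = 116.8 → 117
B = 203 + 0.52 × (86 − 203) = 203 + 0.52 × -117 = 142.16 → 142
So the blended color is (33, 117, 142), about #21758e.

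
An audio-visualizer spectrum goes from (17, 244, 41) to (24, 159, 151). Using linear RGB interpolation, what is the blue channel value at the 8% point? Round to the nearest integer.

50

B = 41 + 0.08 × (151 − 41) = 49.8 → 50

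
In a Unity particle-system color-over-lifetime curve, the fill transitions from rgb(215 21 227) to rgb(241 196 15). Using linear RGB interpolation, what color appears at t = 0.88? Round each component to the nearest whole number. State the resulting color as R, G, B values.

R = 215 + 0.88 × (241 − 215) = 215 + 0.88 × 26 = 237.88 → 238
G = 21 + 0.88 × (196 − 21) = 21 + 0.88 × 175 = 175 → 175
B = 227 + 0.88 × (15 − 227) = 227 + 0.88 × -212 = 40.44 → 40
So the blended color is (238, 175, 40), about #eeaf28.

(238, 175, 40)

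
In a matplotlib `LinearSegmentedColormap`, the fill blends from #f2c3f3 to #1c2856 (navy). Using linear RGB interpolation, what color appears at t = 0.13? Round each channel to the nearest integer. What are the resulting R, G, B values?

(214, 175, 223)

#f2c3f3 → (242, 195, 243); #1c2856 → (28, 40, 86).
R = 242 + 0.13 × (28 − 242) = 242 + 0.13 × -214 = 214.18 → 214
G = 195 + 0.13 × (40 − 195) = 195 + 0.13 × -155 = 174.85 → 175
B = 243 + 0.13 × (86 − 243) = 243 + 0.13 × -157 = 222.59 → 223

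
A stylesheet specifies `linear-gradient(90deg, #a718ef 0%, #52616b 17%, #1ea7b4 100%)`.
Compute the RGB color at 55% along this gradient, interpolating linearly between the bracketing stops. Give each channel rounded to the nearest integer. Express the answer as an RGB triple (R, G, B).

55% lies between the 17% and 100% stops, so the local fraction is t = (55 − 17)/(100 − 17) = 38/83 ≈ 0.4578.
#52616b → (82, 97, 107); #1ea7b4 → (30, 167, 180).
R = 82 + 0.4578 × (30 − 82) = 58.194 → 58
G = 97 + 0.4578 × (167 − 97) = 129.046 → 129
B = 107 + 0.4578 × (180 − 107) = 140.419 → 140

(58, 129, 140)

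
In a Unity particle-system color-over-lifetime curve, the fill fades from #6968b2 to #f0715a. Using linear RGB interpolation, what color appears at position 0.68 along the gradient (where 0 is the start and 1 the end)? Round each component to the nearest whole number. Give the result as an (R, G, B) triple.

(197, 110, 118)

#6968b2 → (105, 104, 178); #f0715a → (240, 113, 90).
R = 105 + 0.68 × (240 − 105) = 105 + 0.68 × 135 = 196.8 → 197
G = 104 + 0.68 × (113 − 104) = 104 + 0.68 × 9 = 110.12 → 110
B = 178 + 0.68 × (90 − 178) = 178 + 0.68 × -88 = 118.16 → 118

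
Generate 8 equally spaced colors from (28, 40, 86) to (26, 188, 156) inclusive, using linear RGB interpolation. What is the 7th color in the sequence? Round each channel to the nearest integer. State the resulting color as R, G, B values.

With 8 swatches and endpoints inclusive, swatch 7 sits at t = (7 − 1)/(8 − 1) = 6/7 ≈ 0.8571.
R = 28 + 0.8571 × (26 − 28) = 26.286 → 26
G = 40 + 0.8571 × (188 − 40) = 166.851 → 167
B = 86 + 0.8571 × (156 − 86) = 145.997 → 146

(26, 167, 146)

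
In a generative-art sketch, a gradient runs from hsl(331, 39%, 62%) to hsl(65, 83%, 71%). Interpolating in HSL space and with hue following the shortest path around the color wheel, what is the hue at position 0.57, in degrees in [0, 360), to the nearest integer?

Hue: 65 − 331 = -266°, but |-266| > 180 so the shorter arc goes the other way: Δh = -266 + 360 = 94°.
H = 331 + 0.57 × (94) = 384.58 → 385 → 385 mod 360 = 25°

25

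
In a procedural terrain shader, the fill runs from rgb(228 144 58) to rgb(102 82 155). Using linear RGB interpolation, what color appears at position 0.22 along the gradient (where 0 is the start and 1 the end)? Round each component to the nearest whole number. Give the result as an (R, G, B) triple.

(200, 130, 79)

R = 228 + 0.22 × (102 − 228) = 228 + 0.22 × -126 = 200.28 → 200
G = 144 + 0.22 × (82 − 144) = 144 + 0.22 × -62 = 130.36 → 130
B = 58 + 0.22 × (155 − 58) = 58 + 0.22 × 97 = 79.34 → 79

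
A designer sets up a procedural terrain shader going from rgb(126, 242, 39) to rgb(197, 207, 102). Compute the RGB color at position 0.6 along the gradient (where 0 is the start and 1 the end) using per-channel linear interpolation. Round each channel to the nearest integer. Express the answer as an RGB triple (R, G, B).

(169, 221, 77)

R = 126 + 0.6 × (197 − 126) = 126 + 0.6 × 71 = 168.6 → 169
G = 242 + 0.6 × (207 − 242) = 242 + 0.6 × -35 = 221 → 221
B = 39 + 0.6 × (102 − 39) = 39 + 0.6 × 63 = 76.8 → 77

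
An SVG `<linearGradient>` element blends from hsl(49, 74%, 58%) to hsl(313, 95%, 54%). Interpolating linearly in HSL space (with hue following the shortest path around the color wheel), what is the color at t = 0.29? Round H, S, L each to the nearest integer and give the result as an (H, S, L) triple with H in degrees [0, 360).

(21, 80, 57)

Hue: 313 − 49 = 264°, but |264| > 180 so the shorter arc goes the other way: Δh = 264 − 360 = -96°.
H = 49 + 0.29 × (-96) = 21.16 → 21°
S = 74 + 0.29 × (95 − 74) = 80.09 → 80%
L = 58 + 0.29 × (54 − 58) = 56.84 → 57%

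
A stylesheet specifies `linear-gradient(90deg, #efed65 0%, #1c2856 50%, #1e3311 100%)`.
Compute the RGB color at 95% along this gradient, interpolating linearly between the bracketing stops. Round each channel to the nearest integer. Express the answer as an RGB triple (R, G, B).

95% lies between the 50% and 100% stops, so the local fraction is t = (95 − 50)/(100 − 50) = 45/50 ≈ 0.9.
#1c2856 → (28, 40, 86); #1e3311 → (30, 51, 17).
R = 28 + 0.9 × (30 − 28) = 29.8 → 30
G = 40 + 0.9 × (51 − 40) = 49.9 → 50
B = 86 + 0.9 × (17 − 86) = 23.9 → 24

(30, 50, 24)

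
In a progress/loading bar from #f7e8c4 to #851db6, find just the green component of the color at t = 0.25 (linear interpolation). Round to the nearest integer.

G₁ = 232 (from #f7e8c4), G₂ = 29 (from #851db6).
G = 232 + 0.25 × (29 − 232) = 181.25 → 181

181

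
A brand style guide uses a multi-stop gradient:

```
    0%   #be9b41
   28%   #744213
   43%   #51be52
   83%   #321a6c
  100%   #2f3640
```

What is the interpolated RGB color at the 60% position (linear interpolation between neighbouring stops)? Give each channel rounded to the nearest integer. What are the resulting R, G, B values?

(68, 120, 93)

60% lies between the 43% and 83% stops, so the local fraction is t = (60 − 43)/(83 − 43) = 17/40 ≈ 0.425.
#51be52 → (81, 190, 82); #321a6c → (50, 26, 108).
R = 81 + 0.425 × (50 − 81) = 67.825 → 68
G = 190 + 0.425 × (26 − 190) = 120.3 → 120
B = 82 + 0.425 × (108 − 82) = 93.05 → 93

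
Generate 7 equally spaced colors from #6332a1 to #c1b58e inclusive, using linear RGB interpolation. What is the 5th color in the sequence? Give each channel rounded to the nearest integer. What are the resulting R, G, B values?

With 7 swatches and endpoints inclusive, swatch 5 sits at t = (5 − 1)/(7 − 1) = 4/6 ≈ 0.6667.
#6332a1 → (99, 50, 161); #c1b58e → (193, 181, 142).
R = 99 + 0.6667 × (193 − 99) = 161.67 → 162
G = 50 + 0.6667 × (181 − 50) = 137.338 → 137
B = 161 + 0.6667 × (142 − 161) = 148.333 → 148

(162, 137, 148)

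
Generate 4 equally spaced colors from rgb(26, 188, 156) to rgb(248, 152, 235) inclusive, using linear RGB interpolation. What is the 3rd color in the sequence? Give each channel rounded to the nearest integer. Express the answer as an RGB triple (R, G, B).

(174, 164, 209)

With 4 swatches and endpoints inclusive, swatch 3 sits at t = (3 − 1)/(4 − 1) = 2/3 ≈ 0.6667.
R = 26 + 0.6667 × (248 − 26) = 174.007 → 174
G = 188 + 0.6667 × (152 − 188) = 163.999 → 164
B = 156 + 0.6667 × (235 − 156) = 208.669 → 209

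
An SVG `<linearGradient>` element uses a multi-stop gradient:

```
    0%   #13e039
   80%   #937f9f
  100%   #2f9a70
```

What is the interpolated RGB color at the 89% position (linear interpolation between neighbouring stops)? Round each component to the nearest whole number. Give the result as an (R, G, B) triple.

89% lies between the 80% and 100% stops, so the local fraction is t = (89 − 80)/(100 − 80) = 9/20 ≈ 0.45.
#937f9f → (147, 127, 159); #2f9a70 → (47, 154, 112).
R = 147 + 0.45 × (47 − 147) = 102 → 102
G = 127 + 0.45 × (154 − 127) = 139.15 → 139
B = 159 + 0.45 × (112 − 159) = 137.85 → 138

(102, 139, 138)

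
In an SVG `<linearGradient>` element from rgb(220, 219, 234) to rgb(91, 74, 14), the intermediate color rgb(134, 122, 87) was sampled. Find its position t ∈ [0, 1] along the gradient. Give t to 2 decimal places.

Invert the lerp on the B channel (largest span, 220): t = (87 − 234) / (14 − 234) = -147/-220 = 0.66818.
Check on R: (134 − 220)/(91 − 220) = 0.6667 ✓

0.67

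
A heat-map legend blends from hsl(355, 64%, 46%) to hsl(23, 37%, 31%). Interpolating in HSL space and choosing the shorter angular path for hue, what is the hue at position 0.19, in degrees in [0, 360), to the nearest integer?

Hue: 23 − 355 = -332°, but |-332| > 180 so the shorter arc goes the other way: Δh = -332 + 360 = 28°.
H = 355 + 0.19 × (28) = 360.32 → 360 → 360 mod 360 = 0°

0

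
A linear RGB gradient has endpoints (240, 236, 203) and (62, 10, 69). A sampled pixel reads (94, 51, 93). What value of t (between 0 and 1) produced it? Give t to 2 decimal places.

Invert the lerp on the G channel (largest span, 226): t = (51 − 236) / (10 − 236) = -185/-226 = 0.81858.
Check on R: (94 − 240)/(62 − 240) = 0.8202 ✓

0.82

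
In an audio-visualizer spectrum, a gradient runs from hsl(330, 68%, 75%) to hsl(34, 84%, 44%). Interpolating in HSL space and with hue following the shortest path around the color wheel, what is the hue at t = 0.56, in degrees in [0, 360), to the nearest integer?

Hue: 34 − 330 = -296°, but |-296| > 180 so the shorter arc goes the other way: Δh = -296 + 360 = 64°.
H = 330 + 0.56 × (64) = 365.84 → 366 → 366 mod 360 = 6°

6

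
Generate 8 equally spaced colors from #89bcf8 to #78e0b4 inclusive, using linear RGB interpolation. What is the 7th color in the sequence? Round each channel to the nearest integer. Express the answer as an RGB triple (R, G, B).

With 8 swatches and endpoints inclusive, swatch 7 sits at t = (7 − 1)/(8 − 1) = 6/7 ≈ 0.8571.
#89bcf8 → (137, 188, 248); #78e0b4 → (120, 224, 180).
R = 137 + 0.8571 × (120 − 137) = 122.429 → 122
G = 188 + 0.8571 × (224 − 188) = 218.856 → 219
B = 248 + 0.8571 × (180 − 248) = 189.717 → 190

(122, 219, 190)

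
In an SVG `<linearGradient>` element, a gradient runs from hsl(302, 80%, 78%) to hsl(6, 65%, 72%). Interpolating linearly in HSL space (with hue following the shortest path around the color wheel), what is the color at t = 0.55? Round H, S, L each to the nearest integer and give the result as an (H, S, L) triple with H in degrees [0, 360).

Hue: 6 − 302 = -296°, but |-296| > 180 so the shorter arc goes the other way: Δh = -296 + 360 = 64°.
H = 302 + 0.55 × (64) = 337.2 → 337°
S = 80 + 0.55 × (65 − 80) = 71.75 → 72%
L = 78 + 0.55 × (72 − 78) = 74.7 → 75%

(337, 72, 75)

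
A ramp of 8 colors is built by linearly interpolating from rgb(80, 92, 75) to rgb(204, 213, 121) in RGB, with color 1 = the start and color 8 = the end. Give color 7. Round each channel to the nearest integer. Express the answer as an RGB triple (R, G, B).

With 8 swatches and endpoints inclusive, swatch 7 sits at t = (7 − 1)/(8 − 1) = 6/7 ≈ 0.8571.
R = 80 + 0.8571 × (204 − 80) = 186.28 → 186
G = 92 + 0.8571 × (213 − 92) = 195.709 → 196
B = 75 + 0.8571 × (121 − 75) = 114.427 → 114

(186, 196, 114)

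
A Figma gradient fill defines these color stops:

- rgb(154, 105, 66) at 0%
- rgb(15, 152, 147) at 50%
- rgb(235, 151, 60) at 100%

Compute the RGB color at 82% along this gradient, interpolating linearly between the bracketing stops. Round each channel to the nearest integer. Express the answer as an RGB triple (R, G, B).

(156, 151, 91)

82% lies between the 50% and 100% stops, so the local fraction is t = (82 − 50)/(100 − 50) = 32/50 ≈ 0.64.
R = 15 + 0.64 × (235 − 15) = 155.8 → 156
G = 152 + 0.64 × (151 − 152) = 151.36 → 151
B = 147 + 0.64 × (60 − 147) = 91.32 → 91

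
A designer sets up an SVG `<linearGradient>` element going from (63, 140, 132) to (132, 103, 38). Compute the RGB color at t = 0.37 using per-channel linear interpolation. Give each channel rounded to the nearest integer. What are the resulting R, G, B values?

R = 63 + 0.37 × (132 − 63) = 63 + 0.37 × 69 = 88.53 → 89
G = 140 + 0.37 × (103 − 140) = 140 + 0.37 × -37 = 126.31 → 126
B = 132 + 0.37 × (38 − 132) = 132 + 0.37 × -94 = 97.22 → 97
So the blended color is (89, 126, 97), about #597e61.

(89, 126, 97)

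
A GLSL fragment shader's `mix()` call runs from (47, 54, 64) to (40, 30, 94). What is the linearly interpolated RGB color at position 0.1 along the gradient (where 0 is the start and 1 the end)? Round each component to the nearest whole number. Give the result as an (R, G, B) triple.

(46, 52, 67)

R = 47 + 0.1 × (40 − 47) = 47 + 0.1 × -7 = 46.3 → 46
G = 54 + 0.1 × (30 − 54) = 54 + 0.1 × -24 = 51.6 → 52
B = 64 + 0.1 × (94 − 64) = 64 + 0.1 × 30 = 67 → 67
So the blended color is (46, 52, 67), about #2e3443.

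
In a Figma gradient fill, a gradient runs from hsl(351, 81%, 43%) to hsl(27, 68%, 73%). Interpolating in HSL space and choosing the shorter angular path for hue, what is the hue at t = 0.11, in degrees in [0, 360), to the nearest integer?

Hue: 27 − 351 = -324°, but |-324| > 180 so the shorter arc goes the other way: Δh = -324 + 360 = 36°.
H = 351 + 0.11 × (36) = 354.96 → 355°

355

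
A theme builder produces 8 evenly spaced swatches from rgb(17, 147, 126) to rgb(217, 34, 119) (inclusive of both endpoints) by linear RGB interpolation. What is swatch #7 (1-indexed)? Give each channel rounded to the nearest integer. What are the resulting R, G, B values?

(188, 50, 120)

With 8 swatches and endpoints inclusive, swatch 7 sits at t = (7 − 1)/(8 − 1) = 6/7 ≈ 0.8571.
R = 17 + 0.8571 × (217 − 17) = 188.42 → 188
G = 147 + 0.8571 × (34 − 147) = 50.148 → 50
B = 126 + 0.8571 × (119 − 126) = 120 → 120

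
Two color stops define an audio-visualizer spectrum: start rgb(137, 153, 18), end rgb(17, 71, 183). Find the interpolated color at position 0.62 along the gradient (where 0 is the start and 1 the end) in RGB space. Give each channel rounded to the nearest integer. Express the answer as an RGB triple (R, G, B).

(63, 102, 120)

R = 137 + 0.62 × (17 − 137) = 137 + 0.62 × -120 = 62.6 → 63
G = 153 + 0.62 × (71 − 153) = 153 + 0.62 × -82 = 102.16 → 102
B = 18 + 0.62 × (183 − 18) = 18 + 0.62 × 165 = 120.3 → 120
So the blended color is (63, 102, 120), about #3f6678.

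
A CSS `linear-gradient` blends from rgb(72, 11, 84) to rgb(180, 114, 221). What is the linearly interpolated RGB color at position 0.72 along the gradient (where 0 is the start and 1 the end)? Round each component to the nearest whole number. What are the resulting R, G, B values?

(150, 85, 183)

R = 72 + 0.72 × (180 − 72) = 72 + 0.72 × 108 = 149.76 → 150
G = 11 + 0.72 × (114 − 11) = 11 + 0.72 × 103 = 85.16 → 85
B = 84 + 0.72 × (221 − 84) = 84 + 0.72 × 137 = 182.64 → 183
So the blended color is (150, 85, 183), about #9655b7.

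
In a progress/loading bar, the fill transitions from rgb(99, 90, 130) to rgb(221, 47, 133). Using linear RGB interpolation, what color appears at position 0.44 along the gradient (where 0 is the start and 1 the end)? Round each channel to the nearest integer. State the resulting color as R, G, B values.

R = 99 + 0.44 × (221 − 99) = 99 + 0.44 × 122 = 152.68 → 153
G = 90 + 0.44 × (47 − 90) = 90 + 0.44 × -43 = 71.08 → 71
B = 130 + 0.44 × (133 − 130) = 130 + 0.44 × 3 = 131.32 → 131

(153, 71, 131)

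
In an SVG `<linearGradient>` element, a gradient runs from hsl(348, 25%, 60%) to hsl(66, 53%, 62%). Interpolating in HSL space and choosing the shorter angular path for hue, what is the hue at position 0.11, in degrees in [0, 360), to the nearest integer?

Hue: 66 − 348 = -282°, but |-282| > 180 so the shorter arc goes the other way: Δh = -282 + 360 = 78°.
H = 348 + 0.11 × (78) = 356.58 → 357°

357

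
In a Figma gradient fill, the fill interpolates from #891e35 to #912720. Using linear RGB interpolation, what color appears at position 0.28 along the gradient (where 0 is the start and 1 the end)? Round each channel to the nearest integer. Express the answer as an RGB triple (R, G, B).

#891e35 → (137, 30, 53); #912720 → (145, 39, 32).
R = 137 + 0.28 × (145 − 137) = 137 + 0.28 × 8 = 139.24 → 139
G = 30 + 0.28 × (39 − 30) = 30 + 0.28 × 9 = 32.52 → 33
B = 53 + 0.28 × (32 − 53) = 53 + 0.28 × -21 = 47.12 → 47

(139, 33, 47)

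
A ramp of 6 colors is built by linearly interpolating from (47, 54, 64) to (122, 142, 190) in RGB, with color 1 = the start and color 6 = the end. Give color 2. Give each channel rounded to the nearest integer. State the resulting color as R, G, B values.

With 6 swatches and endpoints inclusive, swatch 2 sits at t = (2 − 1)/(6 − 1) = 1/5 ≈ 0.2.
R = 47 + 0.2 × (122 − 47) = 62 → 62
G = 54 + 0.2 × (142 − 54) = 71.6 → 72
B = 64 + 0.2 × (190 − 64) = 89.2 → 89

(62, 72, 89)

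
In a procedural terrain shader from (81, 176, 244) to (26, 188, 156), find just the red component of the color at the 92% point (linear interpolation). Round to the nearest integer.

30

R = 81 + 0.92 × (26 − 81) = 30.4 → 30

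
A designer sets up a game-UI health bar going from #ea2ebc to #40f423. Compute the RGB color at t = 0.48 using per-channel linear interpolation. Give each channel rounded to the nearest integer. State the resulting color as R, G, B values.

#ea2ebc → (234, 46, 188); #40f423 → (64, 244, 35).
R = 234 + 0.48 × (64 − 234) = 234 + 0.48 × -170 = 152.4 → 152
G = 46 + 0.48 × (244 − 46) = 46 + 0.48 × 198 = 141.04 → 141
B = 188 + 0.48 × (35 − 188) = 188 + 0.48 × -153 = 114.56 → 115

(152, 141, 115)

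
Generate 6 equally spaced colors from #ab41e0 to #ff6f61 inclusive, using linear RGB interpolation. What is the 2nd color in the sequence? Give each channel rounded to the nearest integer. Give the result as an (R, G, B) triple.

With 6 swatches and endpoints inclusive, swatch 2 sits at t = (2 − 1)/(6 − 1) = 1/5 ≈ 0.2.
#ab41e0 → (171, 65, 224); #ff6f61 → (255, 111, 97).
R = 171 + 0.2 × (255 − 171) = 187.8 → 188
G = 65 + 0.2 × (111 − 65) = 74.2 → 74
B = 224 + 0.2 × (97 − 224) = 198.6 → 199

(188, 74, 199)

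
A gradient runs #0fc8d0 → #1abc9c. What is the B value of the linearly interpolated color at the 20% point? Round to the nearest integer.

B₁ = 208 (from #0fc8d0), B₂ = 156 (from #1abc9c).
B = 208 + 0.2 × (156 − 208) = 197.6 → 198

198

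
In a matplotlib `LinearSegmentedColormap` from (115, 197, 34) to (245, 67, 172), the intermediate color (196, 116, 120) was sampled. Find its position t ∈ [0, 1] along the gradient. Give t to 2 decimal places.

0.62

Invert the lerp on the B channel (largest span, 138): t = (120 − 34) / (172 − 34) = 86/138 = 0.62319.
Check on R: (196 − 115)/(245 − 115) = 0.6231 ✓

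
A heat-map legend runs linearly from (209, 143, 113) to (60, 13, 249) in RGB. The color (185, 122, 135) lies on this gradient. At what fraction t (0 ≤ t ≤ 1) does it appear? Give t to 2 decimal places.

0.16

Invert the lerp on the R channel (largest span, 149): t = (185 − 209) / (60 − 209) = -24/-149 = 0.16107.
Check on G: (122 − 143)/(13 − 143) = 0.1615 ✓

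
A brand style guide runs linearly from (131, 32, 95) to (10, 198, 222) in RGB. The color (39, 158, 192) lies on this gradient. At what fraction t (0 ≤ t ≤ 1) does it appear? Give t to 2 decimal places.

Invert the lerp on the G channel (largest span, 166): t = (158 − 32) / (198 − 32) = 126/166 = 0.75904.
Check on R: (39 − 131)/(10 − 131) = 0.7603 ✓

0.76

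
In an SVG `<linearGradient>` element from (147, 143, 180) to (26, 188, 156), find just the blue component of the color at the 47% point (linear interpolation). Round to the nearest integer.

169

B = 180 + 0.47 × (156 − 180) = 168.72 → 169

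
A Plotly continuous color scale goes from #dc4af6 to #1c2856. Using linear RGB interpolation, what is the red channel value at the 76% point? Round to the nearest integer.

R₁ = 220 (from #dc4af6), R₂ = 28 (from #1c2856).
R = 220 + 0.76 × (28 − 220) = 74.08 → 74

74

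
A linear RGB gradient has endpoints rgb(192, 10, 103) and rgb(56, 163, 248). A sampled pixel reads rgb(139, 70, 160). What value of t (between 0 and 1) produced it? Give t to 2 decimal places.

Invert the lerp on the G channel (largest span, 153): t = (70 − 10) / (163 − 10) = 60/153 = 0.39216.
Check on R: (139 − 192)/(56 − 192) = 0.3897 ✓

0.39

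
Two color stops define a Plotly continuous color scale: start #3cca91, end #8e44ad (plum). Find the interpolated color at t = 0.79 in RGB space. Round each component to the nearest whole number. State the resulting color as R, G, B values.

(125, 96, 167)

#3cca91 → (60, 202, 145); #8e44ad → (142, 68, 173).
R = 60 + 0.79 × (142 − 60) = 60 + 0.79 × 82 = 124.78 → 125
G = 202 + 0.79 × (68 − 202) = 202 + 0.79 × -134 = 96.14 → 96
B = 145 + 0.79 × (173 − 145) = 145 + 0.79 × 28 = 167.12 → 167
So the blended color is (125, 96, 167), about #7d60a7.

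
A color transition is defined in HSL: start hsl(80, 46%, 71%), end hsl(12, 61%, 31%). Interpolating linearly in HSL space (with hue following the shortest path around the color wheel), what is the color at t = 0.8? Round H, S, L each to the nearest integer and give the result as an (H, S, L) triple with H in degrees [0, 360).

(26, 58, 39)

Hue arc: Δh = 12 − 80 = -68° (|Δh| ≤ 180, already the shorter path).
H = 80 + 0.8 × (-68) = 25.6 → 26°
S = 46 + 0.8 × (61 − 46) = 58 → 58%
L = 71 + 0.8 × (31 − 71) = 39 → 39%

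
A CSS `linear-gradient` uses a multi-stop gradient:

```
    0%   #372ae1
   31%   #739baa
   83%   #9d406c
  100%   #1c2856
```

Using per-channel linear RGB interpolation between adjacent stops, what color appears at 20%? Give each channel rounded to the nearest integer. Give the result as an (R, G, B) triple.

20% lies between the 0% and 31% stops, so the local fraction is t = (20 − 0)/(31 − 0) = 20/31 ≈ 0.6452.
#372ae1 → (55, 42, 225); #739baa → (115, 155, 170).
R = 55 + 0.6452 × (115 − 55) = 93.712 → 94
G = 42 + 0.6452 × (155 − 42) = 114.908 → 115
B = 225 + 0.6452 × (170 − 225) = 189.514 → 190

(94, 115, 190)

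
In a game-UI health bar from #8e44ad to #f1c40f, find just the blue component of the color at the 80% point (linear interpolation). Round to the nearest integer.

B₁ = 173 (from #8e44ad), B₂ = 15 (from #f1c40f).
B = 173 + 0.8 × (15 − 173) = 46.6 → 47

47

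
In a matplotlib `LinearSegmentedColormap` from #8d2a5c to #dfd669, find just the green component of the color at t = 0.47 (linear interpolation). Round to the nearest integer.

123

G₁ = 42 (from #8d2a5c), G₂ = 214 (from #dfd669).
G = 42 + 0.47 × (214 − 42) = 122.84 → 123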